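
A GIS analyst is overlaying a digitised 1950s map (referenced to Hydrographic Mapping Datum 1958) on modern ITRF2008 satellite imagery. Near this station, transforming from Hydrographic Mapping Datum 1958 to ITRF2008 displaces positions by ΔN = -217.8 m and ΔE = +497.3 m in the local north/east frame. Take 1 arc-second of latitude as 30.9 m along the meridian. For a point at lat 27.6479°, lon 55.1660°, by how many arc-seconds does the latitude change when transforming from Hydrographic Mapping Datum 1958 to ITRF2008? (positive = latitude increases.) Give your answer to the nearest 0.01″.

Δφ = -7.05″

1″ of latitude = 30.90 m, so Δφ = -217.8 / 30.90 = -7.049″.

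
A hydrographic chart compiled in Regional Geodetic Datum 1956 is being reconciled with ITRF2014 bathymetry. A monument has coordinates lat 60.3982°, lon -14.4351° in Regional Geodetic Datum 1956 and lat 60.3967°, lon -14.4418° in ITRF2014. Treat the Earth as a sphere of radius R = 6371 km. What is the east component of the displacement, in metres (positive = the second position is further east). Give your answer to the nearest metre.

ΔE = -368 m

Δφ = 60.3967° − 60.3982° = -0.0015°; Δλ = -14.4418° − -14.4351° = -0.0067°.
1° along a meridian = πR/180 = 111195 m.
ΔN = Δφ × 111195 = -166.8 m; ΔE = Δλ × 111195 × cos(60.3982°) = -0.0067 × 111195 × 0.493969 = -368.0 m.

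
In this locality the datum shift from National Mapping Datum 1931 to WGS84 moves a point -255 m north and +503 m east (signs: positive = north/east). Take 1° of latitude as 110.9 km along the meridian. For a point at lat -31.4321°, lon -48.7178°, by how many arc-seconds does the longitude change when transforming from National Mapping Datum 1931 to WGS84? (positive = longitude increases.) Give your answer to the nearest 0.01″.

Δλ = 19.14″

At latitude -31.4321°, cos φ = 0.853259.
1° of longitude at this latitude = 110.9 × cos φ = 94.63 km, so Δλ = 503.0 / 94626.4 = 0.0053156° = 19.136″.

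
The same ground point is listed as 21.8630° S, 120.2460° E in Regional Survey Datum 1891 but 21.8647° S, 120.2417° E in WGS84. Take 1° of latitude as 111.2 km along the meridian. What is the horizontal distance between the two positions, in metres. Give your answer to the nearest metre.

482 m

Δφ = -21.8647° − -21.8630° = -0.0017°; Δλ = 120.2417° − 120.2460° = -0.0043°.
ΔN = Δφ × 111200 = -189.0 m; ΔE = Δλ × 111200 × cos(-21.8630°) = -0.0043 × 111200 × 0.928077 = -443.8 m.
Distance = √(ΔE² + ΔN²) = √((-443.8)² + (-189.0)²) = 482.4 m.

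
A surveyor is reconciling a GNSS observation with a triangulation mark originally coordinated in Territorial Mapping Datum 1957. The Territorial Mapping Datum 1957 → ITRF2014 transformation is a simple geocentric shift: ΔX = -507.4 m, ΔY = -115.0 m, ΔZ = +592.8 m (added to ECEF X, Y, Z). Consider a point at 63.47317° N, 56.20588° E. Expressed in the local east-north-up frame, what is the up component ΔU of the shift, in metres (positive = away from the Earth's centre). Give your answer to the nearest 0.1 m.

At φ = 63.47317°, λ = 56.20588°: sin φ = 0.894725, cos φ = 0.446617, sin λ = 0.831042, cos λ = 0.556210.
ΔU = cos φ cos λ·ΔX + cos φ sin λ·ΔY + sin φ·ΔZ = (0.446617)(0.556210)(-507.4) + (0.446617)(0.831042)(-115.0) + (0.894725)(592.8) = 361.67 m.

ΔU = 361.7 m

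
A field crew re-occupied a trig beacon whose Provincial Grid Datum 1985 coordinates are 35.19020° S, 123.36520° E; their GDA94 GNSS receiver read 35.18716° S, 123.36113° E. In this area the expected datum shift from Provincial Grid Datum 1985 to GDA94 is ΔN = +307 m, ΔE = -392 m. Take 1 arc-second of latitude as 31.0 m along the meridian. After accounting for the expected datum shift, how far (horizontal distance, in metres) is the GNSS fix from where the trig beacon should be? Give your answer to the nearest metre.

Observed coordinate differences: Δφ = +0.00304°, Δλ = -0.00407°.
Converting to metres (1° lat = 111600 m, cos φ = 0.817243): observed ΔN = 339.3 m, observed ΔE = -371.2 m.
Subtracting the expected shift leaves a residual of 339.3 − (307) = 32.3 m north and -371.2 − (-392) = 20.8 m east.
Residual distance = √(32.3² + 20.8²) = 38.4 m.

38 m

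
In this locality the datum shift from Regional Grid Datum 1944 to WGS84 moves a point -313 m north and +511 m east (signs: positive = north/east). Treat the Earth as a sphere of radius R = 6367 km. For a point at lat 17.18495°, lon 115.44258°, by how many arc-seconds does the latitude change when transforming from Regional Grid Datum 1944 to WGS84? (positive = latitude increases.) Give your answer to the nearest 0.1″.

On a sphere of radius R, 1 rad of latitude = R, so Δφ = ΔN / R = -313.0 / 6367000 = -4.9160e-05 rad = -10.140″.

Δφ = -10.1″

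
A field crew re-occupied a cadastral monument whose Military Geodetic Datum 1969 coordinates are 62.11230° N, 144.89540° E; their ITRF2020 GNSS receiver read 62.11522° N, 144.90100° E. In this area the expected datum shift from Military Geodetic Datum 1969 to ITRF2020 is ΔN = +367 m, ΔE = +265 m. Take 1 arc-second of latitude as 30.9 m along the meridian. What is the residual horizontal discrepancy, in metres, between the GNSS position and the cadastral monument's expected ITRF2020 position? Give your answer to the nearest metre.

Observed coordinate differences: Δφ = +0.00292°, Δλ = +0.00560°.
Converting to metres (1° lat = 111240 m, cos φ = 0.467740): observed ΔN = 324.8 m, observed ΔE = 291.4 m.
Subtracting the expected shift leaves a residual of 324.8 − (367) = -42.2 m north and 291.4 − (265) = 26.4 m east.
Residual distance = √((-42.2)² + 26.4²) = 49.7 m.

50 m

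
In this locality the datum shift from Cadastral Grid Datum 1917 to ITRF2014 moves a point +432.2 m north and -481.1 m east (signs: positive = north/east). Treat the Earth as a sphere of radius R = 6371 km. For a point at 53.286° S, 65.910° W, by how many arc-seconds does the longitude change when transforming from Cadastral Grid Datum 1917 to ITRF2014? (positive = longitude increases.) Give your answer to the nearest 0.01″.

At latitude -53.286°, cos φ = 0.597821.
One radian of longitude at latitude φ spans R cos φ, so Δλ = ΔE / (R cos φ) = -481.1 / (6371000 × 0.597821) = -1.2632e-04 rad = -26.054″.

Δλ = -26.05″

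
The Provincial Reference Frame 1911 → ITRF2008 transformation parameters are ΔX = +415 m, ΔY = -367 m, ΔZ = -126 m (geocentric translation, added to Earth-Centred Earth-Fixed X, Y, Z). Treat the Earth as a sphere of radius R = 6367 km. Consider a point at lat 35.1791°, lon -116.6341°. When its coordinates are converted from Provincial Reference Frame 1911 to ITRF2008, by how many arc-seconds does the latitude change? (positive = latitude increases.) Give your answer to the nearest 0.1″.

Δφ = -6.0″

sin φ = 0.576134, cos φ = 0.817355, sin λ = -0.893888, cos λ = -0.448291.
North component: ΔN = −sin φ cos λ·ΔX − sin φ sin λ·ΔY + cos φ·ΔZ = −(0.576134)(-0.448291)(415) − (0.576134)(-0.893888)(-367) + (0.817355)(-126) = -184.81 m.
1° of latitude spans πR/180 = 111125 m, so Δφ = -184.81 / 111125 × 3600 = -5.987″.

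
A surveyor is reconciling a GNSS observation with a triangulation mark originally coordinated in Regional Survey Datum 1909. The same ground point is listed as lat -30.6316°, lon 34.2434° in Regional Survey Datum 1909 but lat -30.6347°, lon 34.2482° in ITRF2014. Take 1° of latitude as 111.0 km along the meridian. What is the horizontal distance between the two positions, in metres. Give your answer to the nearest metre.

573 m

Δφ = -30.6347° − -30.6316° = -0.0031°; Δλ = 34.2482° − 34.2434° = +0.0048°.
ΔN = Δφ × 111000 = -344.1 m; ΔE = Δλ × 111000 × cos(-30.6316°) = +0.0048 × 111000 × 0.860461 = 458.5 m.
Distance = √(ΔE² + ΔN²) = √(458.5² + (-344.1)²) = 573.2 m.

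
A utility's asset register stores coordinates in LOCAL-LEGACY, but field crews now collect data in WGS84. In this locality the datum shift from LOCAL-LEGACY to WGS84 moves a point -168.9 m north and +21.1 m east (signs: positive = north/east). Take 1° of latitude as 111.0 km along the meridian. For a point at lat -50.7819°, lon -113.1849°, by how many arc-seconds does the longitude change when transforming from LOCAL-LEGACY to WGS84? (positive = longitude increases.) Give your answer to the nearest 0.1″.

At latitude -50.7819°, cos φ = 0.632274.
1° of longitude at this latitude = 111.0 × cos φ = 70.18 km, so Δλ = 21.1 / 70182.4 = 0.0003006° = 1.082″.

Δλ = 1.1″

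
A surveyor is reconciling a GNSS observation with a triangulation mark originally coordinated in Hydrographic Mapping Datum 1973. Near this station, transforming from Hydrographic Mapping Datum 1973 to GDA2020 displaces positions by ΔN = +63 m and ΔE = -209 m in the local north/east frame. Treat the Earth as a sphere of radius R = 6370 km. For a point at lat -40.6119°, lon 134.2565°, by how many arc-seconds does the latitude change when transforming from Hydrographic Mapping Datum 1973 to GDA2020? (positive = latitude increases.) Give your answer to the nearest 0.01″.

On a sphere of radius R, 1 rad of latitude = R, so Δφ = ΔN / R = 63.0 / 6370000 = 9.8901e-06 rad = 2.040″.

Δφ = 2.04″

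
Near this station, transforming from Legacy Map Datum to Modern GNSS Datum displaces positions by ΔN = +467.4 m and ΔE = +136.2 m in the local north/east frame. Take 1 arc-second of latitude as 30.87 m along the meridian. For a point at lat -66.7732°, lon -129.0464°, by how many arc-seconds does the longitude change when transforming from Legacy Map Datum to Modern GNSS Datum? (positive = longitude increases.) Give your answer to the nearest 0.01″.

At latitude -66.7732°, cos φ = 0.394372.
1″ of longitude at this latitude = 30.87 × cos φ = 12.1743 m, so Δλ = 136.2 / 12.1743 = 11.188″.

Δλ = 11.19″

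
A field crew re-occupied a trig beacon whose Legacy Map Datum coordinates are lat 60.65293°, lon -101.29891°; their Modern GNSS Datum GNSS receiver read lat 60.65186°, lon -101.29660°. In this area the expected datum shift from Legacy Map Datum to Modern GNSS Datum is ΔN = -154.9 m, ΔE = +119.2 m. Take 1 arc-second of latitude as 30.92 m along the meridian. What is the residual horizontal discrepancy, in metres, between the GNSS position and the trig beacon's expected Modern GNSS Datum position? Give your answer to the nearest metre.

Observed coordinate differences: Δφ = -0.00107°, Δλ = +0.00231°.
Converting to metres (1° lat = 111312 m, cos φ = 0.490099): observed ΔN = -119.1 m, observed ΔE = 126.0 m.
Subtracting the expected shift leaves a residual of -119.1 − (-154.9) = 35.8 m north and 126.0 − (119.2) = 6.8 m east.
Residual distance = √(35.8² + 6.8²) = 36.4 m.

36 m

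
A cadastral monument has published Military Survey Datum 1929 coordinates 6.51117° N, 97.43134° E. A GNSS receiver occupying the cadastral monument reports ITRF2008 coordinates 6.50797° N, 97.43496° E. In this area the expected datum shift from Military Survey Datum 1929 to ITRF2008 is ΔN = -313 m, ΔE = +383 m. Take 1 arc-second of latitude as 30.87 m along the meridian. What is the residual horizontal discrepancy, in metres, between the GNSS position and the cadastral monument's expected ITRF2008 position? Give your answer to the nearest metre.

Observed coordinate differences: Δφ = -0.00320°, Δλ = +0.00362°.
Converting to metres (1° lat = 111132 m, cos φ = 0.993550): observed ΔN = -355.6 m, observed ΔE = 399.7 m.
Subtracting the expected shift leaves a residual of -355.6 − (-313) = -42.6 m north and 399.7 − (383) = 16.7 m east.
Residual distance = √((-42.6)² + 16.7²) = 45.8 m.

46 m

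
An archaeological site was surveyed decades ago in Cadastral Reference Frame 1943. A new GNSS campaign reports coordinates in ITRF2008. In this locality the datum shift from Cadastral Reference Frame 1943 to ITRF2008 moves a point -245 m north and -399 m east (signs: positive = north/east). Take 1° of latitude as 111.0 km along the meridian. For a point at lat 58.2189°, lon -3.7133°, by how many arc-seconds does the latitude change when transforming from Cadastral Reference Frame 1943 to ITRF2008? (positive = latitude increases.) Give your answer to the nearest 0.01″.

1° of latitude = 111.0 km, so Δφ = -245.0 / 111000 = -0.0022072° = -7.946″.

Δφ = -7.95″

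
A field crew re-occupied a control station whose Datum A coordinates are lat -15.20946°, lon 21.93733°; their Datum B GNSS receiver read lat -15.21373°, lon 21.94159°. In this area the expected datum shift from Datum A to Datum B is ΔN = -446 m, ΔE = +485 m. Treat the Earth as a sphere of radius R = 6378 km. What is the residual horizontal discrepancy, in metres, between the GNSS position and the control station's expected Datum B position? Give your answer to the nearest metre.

40 m

Observed coordinate differences: Δφ = -0.00427°, Δλ = +0.00426°.
Converting to metres (1° lat = 111317 m, cos φ = 0.964973): observed ΔN = -475.3 m, observed ΔE = 457.6 m.
Subtracting the expected shift leaves a residual of -475.3 − (-446) = -29.3 m north and 457.6 − (485) = -27.4 m east.
Residual distance = √((-29.3)² + (-27.4)²) = 40.1 m.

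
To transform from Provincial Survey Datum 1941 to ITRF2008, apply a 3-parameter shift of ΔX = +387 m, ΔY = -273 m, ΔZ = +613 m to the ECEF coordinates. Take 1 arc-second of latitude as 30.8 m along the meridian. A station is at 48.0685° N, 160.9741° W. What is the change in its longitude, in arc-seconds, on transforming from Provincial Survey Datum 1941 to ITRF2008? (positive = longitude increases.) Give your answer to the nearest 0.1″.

Δλ = 18.7″

sin φ = 0.743944, cos φ = 0.668242, sin λ = -0.325996, cos λ = -0.945371.
East component: ΔE = −sin λ·ΔX + cos λ·ΔY = −(-0.325996)(387) + (-0.945371)(-273) = 384.25 m.
1° of latitude spans 3600 × 30.80 = 110880 m; at latitude φ, 1° of longitude spans that × cos φ = 74094.6 m, so Δλ = 384.25 / 74094.6 × 3600 = 18.669″.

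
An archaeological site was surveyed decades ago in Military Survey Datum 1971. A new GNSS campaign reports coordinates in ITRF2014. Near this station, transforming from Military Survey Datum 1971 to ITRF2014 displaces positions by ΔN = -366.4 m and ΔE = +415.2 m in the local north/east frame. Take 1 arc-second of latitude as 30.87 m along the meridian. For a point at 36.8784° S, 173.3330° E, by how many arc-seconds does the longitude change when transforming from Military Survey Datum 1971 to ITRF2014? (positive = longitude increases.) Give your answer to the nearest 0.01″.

Δλ = 16.81″

At latitude -36.8784°, cos φ = 0.799911.
1″ of longitude at this latitude = 30.87 × cos φ = 24.6933 m, so Δλ = 415.2 / 24.6933 = 16.814″.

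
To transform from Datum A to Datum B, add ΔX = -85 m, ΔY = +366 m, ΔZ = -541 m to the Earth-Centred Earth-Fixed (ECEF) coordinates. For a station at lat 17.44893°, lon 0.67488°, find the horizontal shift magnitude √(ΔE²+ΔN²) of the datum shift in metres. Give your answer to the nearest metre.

614 m

At φ = 17.44893°, λ = 0.67488°: sin φ = 0.299856, cos φ = 0.953985, sin λ = 0.011779, cos λ = 0.999931.
ΔE = −sin λ·ΔX + cos λ·ΔY = −(0.011779)·(-85) + (0.999931)·(366) = 366.98 m.
ΔN = −sin φ cos λ·ΔX − sin φ sin λ·ΔY + cos φ·ΔZ = −(0.299856)(0.999931)(-85) − (0.299856)(0.011779)(366) + (0.953985)(-541) = -491.91 m.
Horizontal magnitude = √(ΔE² + ΔN²) = √(366.98² + (-491.91)²) = 613.72 m.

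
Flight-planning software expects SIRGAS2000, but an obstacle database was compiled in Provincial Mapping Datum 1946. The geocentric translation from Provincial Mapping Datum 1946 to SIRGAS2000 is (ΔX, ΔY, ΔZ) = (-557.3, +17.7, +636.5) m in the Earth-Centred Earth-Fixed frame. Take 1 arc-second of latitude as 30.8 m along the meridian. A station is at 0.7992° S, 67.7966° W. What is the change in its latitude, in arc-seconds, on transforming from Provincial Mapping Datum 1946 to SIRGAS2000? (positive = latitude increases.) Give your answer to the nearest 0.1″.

sin φ = -0.013948, cos φ = 0.999903, sin λ = -0.925848, cos λ = 0.377896.
North component: ΔN = −sin φ cos λ·ΔX − sin φ sin λ·ΔY + cos φ·ΔZ = −(-0.013948)(0.377896)(-557.3) − (-0.013948)(-0.925848)(17.7) + (0.999903)(636.5) = 633.27 m.
1° of latitude spans 3600 × 30.80 = 110880 m, so Δφ = 633.27 / 110880 × 3600 = 20.561″.

Δφ = 20.6″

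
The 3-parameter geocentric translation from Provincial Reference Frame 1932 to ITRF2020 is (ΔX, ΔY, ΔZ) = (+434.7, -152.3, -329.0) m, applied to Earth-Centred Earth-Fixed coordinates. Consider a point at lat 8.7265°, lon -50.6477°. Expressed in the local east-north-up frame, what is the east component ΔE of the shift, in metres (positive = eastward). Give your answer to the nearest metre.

The local east axis at (φ, λ) is (−sin λ, cos λ, 0), so ΔE = −sin(-50.6477°)·434.7 + cos(-50.6477°)·(-152.3) = 239.57 m.

ΔE = 240 m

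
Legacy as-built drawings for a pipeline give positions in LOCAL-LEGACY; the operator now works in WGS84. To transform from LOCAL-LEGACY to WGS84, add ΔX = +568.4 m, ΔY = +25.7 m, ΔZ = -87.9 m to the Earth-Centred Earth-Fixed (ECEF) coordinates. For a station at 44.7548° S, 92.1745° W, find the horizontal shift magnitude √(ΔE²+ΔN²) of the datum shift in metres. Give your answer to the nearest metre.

The local east axis at (φ, λ) is (−sin λ, cos λ, 0), so ΔE = −sin(-92.1745°)·568.4 + cos(-92.1745°)·25.7 = 567.02 m.
The local north axis is (−sin φ cos λ, −sin φ sin λ, cos φ), giving ΔN = -15.185 − 18.082 − 62.420 = -95.69 m.
Horizontal magnitude = √(ΔE² + ΔN²) = √(567.02² + (-95.69)²) = 575.03 m.

575 m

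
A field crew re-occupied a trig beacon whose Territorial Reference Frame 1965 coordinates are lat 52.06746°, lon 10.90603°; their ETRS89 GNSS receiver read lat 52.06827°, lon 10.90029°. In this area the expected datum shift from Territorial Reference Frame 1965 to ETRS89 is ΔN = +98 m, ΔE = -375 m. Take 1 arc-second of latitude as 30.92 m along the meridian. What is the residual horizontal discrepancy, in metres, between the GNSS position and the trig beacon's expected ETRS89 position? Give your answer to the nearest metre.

19 m

Observed coordinate differences: Δφ = +0.00081°, Δλ = -0.00574°.
Converting to metres (1° lat = 111312 m, cos φ = 0.614733): observed ΔN = 90.2 m, observed ΔE = -392.8 m.
Subtracting the expected shift leaves a residual of 90.2 − (98) = -7.8 m north and -392.8 − (-375) = -17.8 m east.
Residual distance = √((-7.8)² + (-17.8)²) = 19.4 m.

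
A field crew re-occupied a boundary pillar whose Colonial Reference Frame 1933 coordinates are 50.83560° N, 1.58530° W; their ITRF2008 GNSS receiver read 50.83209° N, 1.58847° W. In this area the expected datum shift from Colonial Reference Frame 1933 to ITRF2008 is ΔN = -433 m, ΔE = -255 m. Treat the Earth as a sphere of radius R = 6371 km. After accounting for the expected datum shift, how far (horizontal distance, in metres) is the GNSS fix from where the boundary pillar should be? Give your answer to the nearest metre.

54 m

Observed coordinate differences: Δφ = -0.00351°, Δλ = -0.00317°.
Converting to metres (1° lat = 111195 m, cos φ = 0.631548): observed ΔN = -390.3 m, observed ΔE = -222.6 m.
Subtracting the expected shift leaves a residual of -390.3 − (-433) = 42.7 m north and -222.6 − (-255) = 32.4 m east.
Residual distance = √(42.7² + 32.4²) = 53.6 m.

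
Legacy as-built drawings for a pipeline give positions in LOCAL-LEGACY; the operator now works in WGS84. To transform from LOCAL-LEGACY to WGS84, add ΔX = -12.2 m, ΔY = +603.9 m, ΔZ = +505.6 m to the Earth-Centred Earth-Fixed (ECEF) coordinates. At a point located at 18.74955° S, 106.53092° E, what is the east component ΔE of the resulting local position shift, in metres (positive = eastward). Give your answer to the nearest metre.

At φ = -18.74955°, λ = 106.53092°: sin φ = -0.321432, cos φ = 0.946933, sin λ = 0.958666, cos λ = -0.284533.
ΔE = −sin λ·ΔX + cos λ·ΔY = −(0.958666)·(-12.2) + (-0.284533)·(603.9) = -160.13 m.

ΔE = -160 m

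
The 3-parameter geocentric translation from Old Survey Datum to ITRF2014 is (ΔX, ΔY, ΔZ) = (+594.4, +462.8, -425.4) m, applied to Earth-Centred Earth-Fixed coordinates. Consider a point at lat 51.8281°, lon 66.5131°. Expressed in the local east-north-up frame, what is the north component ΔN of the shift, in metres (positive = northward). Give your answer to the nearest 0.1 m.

The local north axis is (−sin φ cos λ, −sin φ sin λ, cos φ), giving ΔN = -186.235 − 333.692 − 262.907 = -782.83 m.

ΔN = -782.8 m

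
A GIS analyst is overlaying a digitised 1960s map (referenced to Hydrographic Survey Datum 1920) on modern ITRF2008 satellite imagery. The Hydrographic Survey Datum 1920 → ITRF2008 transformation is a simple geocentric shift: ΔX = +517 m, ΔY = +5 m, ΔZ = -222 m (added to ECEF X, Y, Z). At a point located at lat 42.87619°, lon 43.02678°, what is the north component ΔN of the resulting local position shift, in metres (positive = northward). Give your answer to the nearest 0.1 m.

At φ = 42.87619°, λ = 43.02678°: sin φ = 0.680416, cos φ = 0.732826, sin λ = 0.682340, cos λ = 0.731035.
ΔN = −sin φ cos λ·ΔX − sin φ sin λ·ΔY + cos φ·ΔZ = −(0.680416)(0.731035)(517) − (0.680416)(0.682340)(5) + (0.732826)(-222) = -422.17 m.

ΔN = -422.2 m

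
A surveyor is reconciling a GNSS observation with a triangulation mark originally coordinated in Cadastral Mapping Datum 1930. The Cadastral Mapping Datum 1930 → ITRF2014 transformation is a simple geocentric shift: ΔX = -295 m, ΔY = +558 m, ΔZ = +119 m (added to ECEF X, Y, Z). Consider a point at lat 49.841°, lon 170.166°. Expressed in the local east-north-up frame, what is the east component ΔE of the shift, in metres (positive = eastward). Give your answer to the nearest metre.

At φ = 49.841°, λ = 170.166°: sin φ = 0.764258, cos φ = 0.644911, sin λ = 0.170794, cos λ = -0.985307.
ΔE = −sin λ·ΔX + cos λ·ΔY = −(0.170794)·(-295) + (-0.985307)·(558) = -499.42 m.

ΔE = -499 m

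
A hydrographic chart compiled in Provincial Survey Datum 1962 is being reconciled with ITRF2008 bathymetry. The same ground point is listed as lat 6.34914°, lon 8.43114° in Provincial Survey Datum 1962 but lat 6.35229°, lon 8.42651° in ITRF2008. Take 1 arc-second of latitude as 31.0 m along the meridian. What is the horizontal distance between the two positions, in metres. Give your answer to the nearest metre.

622 m

Δφ = 6.35229° − 6.34914° = +0.00315°; Δλ = 8.42651° − 8.43114° = -0.00463°.
1° of latitude = 3600 × 31.00 = 111600 m.
ΔN = Δφ × 111600 = 351.5 m; ΔE = Δλ × 111600 × cos(6.34914°) = -0.00463 × 111600 × 0.993866 = -513.5 m.
Distance = √(ΔE² + ΔN²) = √((-513.5)² + 351.5²) = 622.3 m.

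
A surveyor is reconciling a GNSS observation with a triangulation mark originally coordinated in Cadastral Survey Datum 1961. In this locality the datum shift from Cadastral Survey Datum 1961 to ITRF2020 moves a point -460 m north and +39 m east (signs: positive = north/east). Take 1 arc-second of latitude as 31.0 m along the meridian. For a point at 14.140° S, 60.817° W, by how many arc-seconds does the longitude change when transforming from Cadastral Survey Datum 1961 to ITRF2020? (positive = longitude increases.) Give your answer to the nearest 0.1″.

Δλ = 1.3″

At latitude -14.140°, cos φ = 0.969702.
1″ of longitude at this latitude = 31.00 × cos φ = 30.0608 m, so Δλ = 39.0 / 30.0608 = 1.297″.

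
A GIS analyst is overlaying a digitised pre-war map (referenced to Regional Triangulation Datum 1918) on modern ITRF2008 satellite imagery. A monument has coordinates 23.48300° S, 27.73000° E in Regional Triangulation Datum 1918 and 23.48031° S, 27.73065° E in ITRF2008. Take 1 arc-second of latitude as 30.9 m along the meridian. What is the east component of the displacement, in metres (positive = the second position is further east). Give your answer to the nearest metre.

Δφ = -23.48031° − -23.48300° = +0.00269°; Δλ = 27.73065° − 27.73000° = +0.00065°.
1° of latitude = 3600 × 30.90 = 111240 m.
ΔN = Δφ × 111240 = 299.2 m; ΔE = Δλ × 111240 × cos(-23.48300°) = +0.00065 × 111240 × 0.917178 = 66.3 m.

ΔE = 66 m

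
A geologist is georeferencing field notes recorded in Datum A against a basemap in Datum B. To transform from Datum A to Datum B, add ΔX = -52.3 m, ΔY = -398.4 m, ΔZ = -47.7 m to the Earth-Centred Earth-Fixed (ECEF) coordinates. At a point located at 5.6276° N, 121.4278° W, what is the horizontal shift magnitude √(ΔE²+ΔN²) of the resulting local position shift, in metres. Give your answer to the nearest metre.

183 m

At φ = 5.6276°, λ = -121.4278°: sin φ = 0.098062, cos φ = 0.995180, sin λ = -0.853298, cos λ = -0.521424.
ΔE = −sin λ·ΔX + cos λ·ΔY = −(-0.853298)·(-52.3) + (-0.521424)·(-398.4) = 163.11 m.
ΔN = −sin φ cos λ·ΔX − sin φ sin λ·ΔY + cos φ·ΔZ = −(0.098062)(-0.521424)(-52.3) − (0.098062)(-0.853298)(-398.4) + (0.995180)(-47.7) = -83.48 m.
Horizontal magnitude = √(ΔE² + ΔN²) = √(163.11² + (-83.48)²) = 183.23 m.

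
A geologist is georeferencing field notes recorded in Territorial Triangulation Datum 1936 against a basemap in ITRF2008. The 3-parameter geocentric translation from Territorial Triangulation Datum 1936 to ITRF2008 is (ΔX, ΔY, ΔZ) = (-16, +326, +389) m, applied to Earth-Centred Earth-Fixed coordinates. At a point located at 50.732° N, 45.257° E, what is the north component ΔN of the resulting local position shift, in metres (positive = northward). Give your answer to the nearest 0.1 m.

The local north axis is (−sin φ cos λ, −sin φ sin λ, cos φ), giving ΔN = 8.720 − 179.263 + 246.217 = 75.67 m.

ΔN = 75.7 m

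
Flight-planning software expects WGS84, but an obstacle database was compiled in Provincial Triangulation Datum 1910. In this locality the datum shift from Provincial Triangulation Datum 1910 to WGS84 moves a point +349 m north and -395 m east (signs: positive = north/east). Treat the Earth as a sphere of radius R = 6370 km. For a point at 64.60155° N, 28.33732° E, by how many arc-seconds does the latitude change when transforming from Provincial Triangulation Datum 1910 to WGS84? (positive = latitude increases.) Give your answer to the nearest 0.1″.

On a sphere of radius R, 1 rad of latitude = R, so Δφ = ΔN / R = 349.0 / 6370000 = 5.4788e-05 rad = 11.301″.

Δφ = 11.3″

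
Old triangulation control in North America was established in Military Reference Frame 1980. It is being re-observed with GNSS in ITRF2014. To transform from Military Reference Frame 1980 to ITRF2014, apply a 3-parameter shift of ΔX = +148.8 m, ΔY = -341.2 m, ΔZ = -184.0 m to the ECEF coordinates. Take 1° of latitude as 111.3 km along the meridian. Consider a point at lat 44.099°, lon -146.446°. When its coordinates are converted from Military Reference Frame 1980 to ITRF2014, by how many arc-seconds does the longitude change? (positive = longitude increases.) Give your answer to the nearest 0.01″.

sin φ = 0.695900, cos φ = 0.718138, sin λ = -0.552723, cos λ = -0.833365.
East component: ΔE = −sin λ·ΔX + cos λ·ΔY = −(-0.552723)(148.8) + (-0.833365)(-341.2) = 366.59 m.
1° of latitude spans 111300 m; at latitude φ, 1° of longitude spans that × cos φ = 79928.8 m, so Δλ = 366.59 / 79928.8 × 3600 = 16.511″.

Δλ = 16.51″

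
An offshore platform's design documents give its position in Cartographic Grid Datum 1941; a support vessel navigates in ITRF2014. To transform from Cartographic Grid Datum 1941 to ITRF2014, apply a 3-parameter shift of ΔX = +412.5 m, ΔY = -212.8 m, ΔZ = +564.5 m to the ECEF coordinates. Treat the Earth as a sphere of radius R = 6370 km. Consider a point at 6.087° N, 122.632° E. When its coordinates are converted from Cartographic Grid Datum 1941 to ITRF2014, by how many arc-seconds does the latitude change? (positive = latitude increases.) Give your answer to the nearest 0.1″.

Δφ = 19.6″

sin φ = 0.106038, cos φ = 0.994362, sin λ = 0.842151, cos λ = -0.539241.
North component: ΔN = −sin φ cos λ·ΔX − sin φ sin λ·ΔY + cos φ·ΔZ = −(0.106038)(-0.539241)(412.5) − (0.106038)(0.842151)(-212.8) + (0.994362)(564.5) = 603.91 m.
1° of latitude spans πR/180 = 111177 m, so Δφ = 603.91 / 111177 × 3600 = 19.555″.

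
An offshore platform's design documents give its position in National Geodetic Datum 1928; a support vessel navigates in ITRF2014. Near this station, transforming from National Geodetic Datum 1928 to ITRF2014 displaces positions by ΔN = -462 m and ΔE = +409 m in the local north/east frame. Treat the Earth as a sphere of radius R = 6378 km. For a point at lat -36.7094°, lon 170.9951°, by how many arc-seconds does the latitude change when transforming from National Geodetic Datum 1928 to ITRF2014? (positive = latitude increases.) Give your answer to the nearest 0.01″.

Δφ = -14.94″

On a sphere of radius R, 1 rad of latitude = R, so Δφ = ΔN / R = -462.0 / 6378000 = -7.2437e-05 rad = -14.941″.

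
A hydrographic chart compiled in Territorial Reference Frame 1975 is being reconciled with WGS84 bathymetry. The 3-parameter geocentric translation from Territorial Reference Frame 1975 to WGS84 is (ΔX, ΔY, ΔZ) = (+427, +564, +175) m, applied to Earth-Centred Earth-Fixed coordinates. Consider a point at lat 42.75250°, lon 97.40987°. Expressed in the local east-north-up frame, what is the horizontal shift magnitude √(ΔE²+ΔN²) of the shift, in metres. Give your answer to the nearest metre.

At φ = 42.75250°, λ = 97.40987°: sin φ = 0.678833, cos φ = 0.734293, sin λ = 0.991649, cos λ = -0.128966.
ΔE = −sin λ·ΔX + cos λ·ΔY = −(0.991649)·(427) + (-0.128966)·(564) = -496.17 m.
ΔN = −sin φ cos λ·ΔX − sin φ sin λ·ΔY + cos φ·ΔZ = −(0.678833)(-0.128966)(427) − (0.678833)(0.991649)(564) + (0.734293)(175) = -213.78 m.
Horizontal magnitude = √(ΔE² + ΔN²) = √((-496.17)² + (-213.78)²) = 540.27 m.

540 m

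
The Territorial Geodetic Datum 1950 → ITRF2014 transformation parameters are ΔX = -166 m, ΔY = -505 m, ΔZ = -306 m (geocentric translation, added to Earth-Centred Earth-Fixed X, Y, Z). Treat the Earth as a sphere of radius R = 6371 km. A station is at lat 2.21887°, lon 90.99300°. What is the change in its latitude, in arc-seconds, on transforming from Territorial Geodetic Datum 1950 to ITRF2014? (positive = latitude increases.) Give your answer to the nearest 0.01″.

sin φ = 0.038717, cos φ = 0.999250, sin λ = 0.999850, cos λ = -0.017330.
North component: ΔN = −sin φ cos λ·ΔX − sin φ sin λ·ΔY + cos φ·ΔZ = −(0.038717)(-0.017330)(-166) − (0.038717)(0.999850)(-505) + (0.999250)(-306) = -286.33 m.
1° of latitude spans πR/180 = 111195 m, so Δφ = -286.33 / 111195 × 3600 = -9.270″.

Δφ = -9.27″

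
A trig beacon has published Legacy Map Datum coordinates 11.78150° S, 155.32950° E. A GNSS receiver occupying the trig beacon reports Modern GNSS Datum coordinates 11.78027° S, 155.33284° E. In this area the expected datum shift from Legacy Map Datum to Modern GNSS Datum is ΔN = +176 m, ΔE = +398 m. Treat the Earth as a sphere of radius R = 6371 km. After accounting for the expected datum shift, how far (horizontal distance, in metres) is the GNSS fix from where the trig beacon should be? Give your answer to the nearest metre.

52 m

Observed coordinate differences: Δφ = +0.00123°, Δλ = +0.00334°.
Converting to metres (1° lat = 111195 m, cos φ = 0.978933): observed ΔN = 136.8 m, observed ΔE = 363.6 m.
Subtracting the expected shift leaves a residual of 136.8 − (176) = -39.2 m north and 363.6 − (398) = -34.4 m east.
Residual distance = √((-39.2)² + (-34.4)²) = 52.2 m.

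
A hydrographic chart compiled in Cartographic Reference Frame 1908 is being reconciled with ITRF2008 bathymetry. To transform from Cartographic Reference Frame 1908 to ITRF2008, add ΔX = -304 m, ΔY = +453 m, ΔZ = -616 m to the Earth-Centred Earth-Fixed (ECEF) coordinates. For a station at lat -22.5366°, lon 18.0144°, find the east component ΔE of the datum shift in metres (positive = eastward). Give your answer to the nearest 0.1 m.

ΔE = 524.8 m

The local east axis at (φ, λ) is (−sin λ, cos λ, 0), so ΔE = −sin(18.0144°)·(-304) + cos(18.0144°)·453 = 524.81 m.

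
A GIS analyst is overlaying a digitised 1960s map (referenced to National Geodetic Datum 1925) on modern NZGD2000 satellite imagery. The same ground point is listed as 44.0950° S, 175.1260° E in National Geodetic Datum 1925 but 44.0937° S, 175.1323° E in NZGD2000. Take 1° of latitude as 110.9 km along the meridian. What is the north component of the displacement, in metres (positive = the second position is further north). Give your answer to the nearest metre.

Δφ = -44.0937° − -44.0950° = +0.0013°; Δλ = 175.1323° − 175.1260° = +0.0063°.
ΔN = Δφ × 110900 = 144.2 m; ΔE = Δλ × 110900 × cos(-44.0950°) = +0.0063 × 110900 × 0.718187 = 501.8 m.

ΔN = 144 m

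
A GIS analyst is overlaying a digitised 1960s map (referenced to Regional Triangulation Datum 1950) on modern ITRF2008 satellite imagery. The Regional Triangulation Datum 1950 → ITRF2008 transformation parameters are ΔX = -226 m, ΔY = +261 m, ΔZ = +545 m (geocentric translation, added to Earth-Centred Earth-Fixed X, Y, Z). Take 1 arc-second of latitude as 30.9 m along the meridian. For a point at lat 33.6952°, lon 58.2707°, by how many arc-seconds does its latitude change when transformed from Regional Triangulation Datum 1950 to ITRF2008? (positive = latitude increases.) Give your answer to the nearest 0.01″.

Δφ = 12.82″

sin φ = 0.554775, cos φ = 0.832001, sin λ = 0.850542, cos λ = 0.525907.
North component: ΔN = −sin φ cos λ·ΔX − sin φ sin λ·ΔY + cos φ·ΔZ = −(0.554775)(0.525907)(-226) − (0.554775)(0.850542)(261) + (0.832001)(545) = 396.22 m.
1° of latitude spans 3600 × 30.90 = 111240 m, so Δφ = 396.22 / 111240 × 3600 = 12.823″.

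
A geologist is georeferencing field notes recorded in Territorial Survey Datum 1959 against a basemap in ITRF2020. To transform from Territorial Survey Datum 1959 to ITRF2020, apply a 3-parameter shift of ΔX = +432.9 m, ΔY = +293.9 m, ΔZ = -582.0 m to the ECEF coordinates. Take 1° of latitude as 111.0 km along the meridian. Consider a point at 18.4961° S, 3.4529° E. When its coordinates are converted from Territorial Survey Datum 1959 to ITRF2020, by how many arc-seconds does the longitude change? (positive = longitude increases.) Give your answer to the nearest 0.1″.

sin φ = -0.317240, cos φ = 0.948345, sin λ = 0.060228, cos λ = 0.998185.
East component: ΔE = −sin λ·ΔX + cos λ·ΔY = −(0.060228)(432.9) + (0.998185)(293.9) = 267.29 m.
1° of latitude spans 111000 m; at latitude φ, 1° of longitude spans that × cos φ = 105266.3 m, so Δλ = 267.29 / 105266.3 × 3600 = 9.141″.

Δλ = 9.1″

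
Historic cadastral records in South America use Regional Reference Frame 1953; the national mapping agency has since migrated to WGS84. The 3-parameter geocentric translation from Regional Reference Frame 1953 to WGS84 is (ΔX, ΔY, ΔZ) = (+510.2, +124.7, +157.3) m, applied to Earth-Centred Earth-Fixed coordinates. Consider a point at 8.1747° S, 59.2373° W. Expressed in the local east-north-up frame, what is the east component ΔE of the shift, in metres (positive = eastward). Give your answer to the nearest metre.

The local east axis at (φ, λ) is (−sin λ, cos λ, 0), so ΔE = −sin(-59.2373°)·510.2 + cos(-59.2373°)·124.7 = 502.19 m.

ΔE = 502 m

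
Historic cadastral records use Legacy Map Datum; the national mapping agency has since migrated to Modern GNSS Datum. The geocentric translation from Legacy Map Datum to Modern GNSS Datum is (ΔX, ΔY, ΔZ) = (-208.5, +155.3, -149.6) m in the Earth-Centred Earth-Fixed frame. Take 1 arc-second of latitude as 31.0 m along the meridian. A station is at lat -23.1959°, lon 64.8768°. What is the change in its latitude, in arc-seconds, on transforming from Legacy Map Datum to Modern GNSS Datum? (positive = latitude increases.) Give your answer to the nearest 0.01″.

Δφ = -3.77″

sin φ = -0.393876, cos φ = 0.919164, sin λ = 0.905397, cos λ = 0.424566.
North component: ΔN = −sin φ cos λ·ΔX − sin φ sin λ·ΔY + cos φ·ΔZ = −(-0.393876)(0.424566)(-208.5) − (-0.393876)(0.905397)(155.3) + (0.919164)(-149.6) = -116.99 m.
1° of latitude spans 3600 × 31.00 = 111600 m, so Δφ = -116.99 / 111600 × 3600 = -3.774″.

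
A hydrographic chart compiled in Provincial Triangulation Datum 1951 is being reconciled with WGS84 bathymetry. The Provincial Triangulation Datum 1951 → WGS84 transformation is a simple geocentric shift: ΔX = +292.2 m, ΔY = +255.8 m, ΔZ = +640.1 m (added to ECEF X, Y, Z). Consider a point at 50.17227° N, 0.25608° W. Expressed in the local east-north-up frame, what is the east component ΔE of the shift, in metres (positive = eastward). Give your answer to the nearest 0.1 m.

At φ = 50.17227°, λ = -0.25608°: sin φ = 0.767974, cos φ = 0.640481, sin λ = -0.004469, cos λ = 0.999990.
ΔE = −sin λ·ΔX + cos λ·ΔY = −(-0.004469)·(292.2) + (0.999990)·(255.8) = 257.10 m.

ΔE = 257.1 m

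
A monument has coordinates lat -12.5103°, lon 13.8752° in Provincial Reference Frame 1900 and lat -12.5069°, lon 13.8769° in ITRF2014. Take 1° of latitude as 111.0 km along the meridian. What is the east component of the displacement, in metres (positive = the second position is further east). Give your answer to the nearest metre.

Δφ = -12.5069° − -12.5103° = +0.0034°; Δλ = 13.8769° − 13.8752° = +0.0017°.
ΔN = Δφ × 111000 = 377.4 m; ΔE = Δλ × 111000 × cos(-12.5103°) = +0.0017 × 111000 × 0.976257 = 184.2 m.

ΔE = 184 m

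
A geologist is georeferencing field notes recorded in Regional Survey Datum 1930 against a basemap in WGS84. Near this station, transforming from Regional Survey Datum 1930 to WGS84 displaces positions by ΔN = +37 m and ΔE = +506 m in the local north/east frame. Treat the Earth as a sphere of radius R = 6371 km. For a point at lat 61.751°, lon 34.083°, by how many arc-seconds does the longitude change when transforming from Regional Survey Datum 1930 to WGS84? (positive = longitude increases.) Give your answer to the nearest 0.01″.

Δλ = 34.61″

At latitude 61.751°, cos φ = 0.473304.
One radian of longitude at latitude φ spans R cos φ, so Δλ = ΔE / (R cos φ) = 506.0 / (6371000 × 0.473304) = 1.6780e-04 rad = 34.612″.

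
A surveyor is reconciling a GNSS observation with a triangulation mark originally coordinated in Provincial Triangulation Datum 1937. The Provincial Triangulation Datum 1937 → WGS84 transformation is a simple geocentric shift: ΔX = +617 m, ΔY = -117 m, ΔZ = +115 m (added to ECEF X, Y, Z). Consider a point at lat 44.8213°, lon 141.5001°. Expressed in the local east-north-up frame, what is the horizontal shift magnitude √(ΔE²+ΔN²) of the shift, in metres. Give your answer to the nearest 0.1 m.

556.4 m

The local east axis at (φ, λ) is (−sin λ, cos λ, 0), so ΔE = −sin(141.5001°)·617 + cos(141.5001°)·(-117) = -292.53 m.
The local north axis is (−sin φ cos λ, −sin φ sin λ, cos φ), giving ΔN = 340.374 + 51.341 + 81.571 = 473.29 m.
Horizontal magnitude = √(ΔE² + ΔN²) = √((-292.53)² + 473.29²) = 556.39 m.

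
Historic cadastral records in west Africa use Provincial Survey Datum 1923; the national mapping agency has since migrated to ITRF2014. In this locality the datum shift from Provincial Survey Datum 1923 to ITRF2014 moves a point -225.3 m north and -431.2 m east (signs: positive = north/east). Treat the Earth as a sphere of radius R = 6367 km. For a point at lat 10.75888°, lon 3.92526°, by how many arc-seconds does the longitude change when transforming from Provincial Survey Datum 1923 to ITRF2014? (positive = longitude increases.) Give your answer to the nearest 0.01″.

At latitude 10.75888°, cos φ = 0.982421.
One radian of longitude at latitude φ spans R cos φ, so Δλ = ΔE / (R cos φ) = -431.2 / (6367000 × 0.982421) = -6.8936e-05 rad = -14.219″.

Δλ = -14.22″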